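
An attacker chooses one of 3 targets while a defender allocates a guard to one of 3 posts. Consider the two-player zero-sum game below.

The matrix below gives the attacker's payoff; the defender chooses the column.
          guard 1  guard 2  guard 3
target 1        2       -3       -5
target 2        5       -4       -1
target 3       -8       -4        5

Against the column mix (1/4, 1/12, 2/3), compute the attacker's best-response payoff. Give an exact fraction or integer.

1

target 1: (2)·(1/4) + (-3)·(1/12) + (-5)·(2/3) = -37/12.
target 2: (5)·(1/4) + (-4)·(1/12) + (-1)·(2/3) = 1/4.
target 3: (-8)·(1/4) + (-4)·(1/12) + (5)·(2/3) = 1.
The best pure response is target 3 with expected payoff 1.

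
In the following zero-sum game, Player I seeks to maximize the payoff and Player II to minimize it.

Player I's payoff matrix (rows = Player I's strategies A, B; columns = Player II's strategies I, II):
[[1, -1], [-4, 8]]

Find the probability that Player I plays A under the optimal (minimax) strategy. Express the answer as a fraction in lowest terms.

Row minima are -1 and -4, so Player I's maximin is -1; column maxima are 1 and 8, so Player II's minimax is 1. These differ, so the equilibrium is in mixed strategies.
Let Player I play A with probability p. Player II is indifferent when p − 4(1−p) = −p + 8(1−p), giving p = 6/7.

6/7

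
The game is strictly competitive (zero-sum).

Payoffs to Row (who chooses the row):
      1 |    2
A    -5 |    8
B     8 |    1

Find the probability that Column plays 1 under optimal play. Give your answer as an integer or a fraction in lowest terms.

7/20

Row minima are -5 and 1, so Row's maximin is 1; column maxima are 8 and 8, so Column's minimax is 8. These differ, so the equilibrium is in mixed strategies.
Let Column play 1 with probability q. Row is indifferent when −5q + 8(1−q) = 8q + (1−q), giving q = 7/20.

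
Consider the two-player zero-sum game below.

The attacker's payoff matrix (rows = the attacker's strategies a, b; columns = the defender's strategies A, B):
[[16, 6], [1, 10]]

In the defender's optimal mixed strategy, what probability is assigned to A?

Row minima are 6 and 1, so the attacker's maximin is 6; column maxima are 16 and 10, so the defender's minimax is 10. These differ, so the equilibrium is in mixed strategies.
Let the defender play A with probability q. The attacker is indifferent when 16q + 6(1−q) = q + 10(1−q), giving q = 4/19.

4/19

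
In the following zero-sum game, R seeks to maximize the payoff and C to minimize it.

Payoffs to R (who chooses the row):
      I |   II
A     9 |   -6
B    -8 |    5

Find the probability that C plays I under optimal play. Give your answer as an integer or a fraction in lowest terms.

11/28

Row minima are -6 and -8, so R's maximin is -6; column maxima are 9 and 5, so C's minimax is 5. These differ, so the equilibrium is in mixed strategies.
Let C play I with probability q. R is indifferent when 9q − 6(1−q) = −8q + 5(1−q), giving q = 11/28.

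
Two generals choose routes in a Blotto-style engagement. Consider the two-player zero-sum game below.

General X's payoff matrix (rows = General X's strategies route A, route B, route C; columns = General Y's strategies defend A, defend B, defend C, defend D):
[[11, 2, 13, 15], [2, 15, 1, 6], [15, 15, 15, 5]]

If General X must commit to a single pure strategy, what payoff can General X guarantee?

5

The worst-case payoff for each row is route A: 2, route B: 1, route C: 5.
The best of these is 5.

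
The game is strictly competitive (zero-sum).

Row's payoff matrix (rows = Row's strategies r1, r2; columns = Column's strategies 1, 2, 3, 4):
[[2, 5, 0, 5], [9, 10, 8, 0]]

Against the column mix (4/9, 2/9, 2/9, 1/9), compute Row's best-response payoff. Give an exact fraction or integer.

r1: (2)·(4/9) + (5)·(2/9) + (0)·(2/9) + (5)·(1/9) = 23/9.
r2: (9)·(4/9) + (10)·(2/9) + (8)·(2/9) + (0)·(1/9) = 8.
The best pure response is r2 with expected payoff 8.

8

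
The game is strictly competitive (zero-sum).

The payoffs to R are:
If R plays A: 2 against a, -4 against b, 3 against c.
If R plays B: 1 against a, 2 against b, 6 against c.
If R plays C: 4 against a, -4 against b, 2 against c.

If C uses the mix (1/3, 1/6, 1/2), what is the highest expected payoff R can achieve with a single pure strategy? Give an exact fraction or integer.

11/3

A: (2)·(1/3) + (-4)·(1/6) + (3)·(1/2) = 3/2.
B: (1)·(1/3) + (2)·(1/6) + (6)·(1/2) = 11/3.
C: (4)·(1/3) + (-4)·(1/6) + (2)·(1/2) = 5/3.
The best pure response is B with expected payoff 11/3.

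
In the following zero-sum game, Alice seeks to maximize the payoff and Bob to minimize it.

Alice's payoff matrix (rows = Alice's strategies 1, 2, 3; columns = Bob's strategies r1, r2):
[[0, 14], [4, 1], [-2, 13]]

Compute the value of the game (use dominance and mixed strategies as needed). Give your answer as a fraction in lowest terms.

56/17

Row 3 is strictly dominated by row 1, so Alice never plays it.
The remaining 2×2 game on (1, 2) × (r1, r2) has no saddle point. Let Alice play 1 with probability p; indifference gives 4(1−p) = 14p + (1−p), so p = 3/17.
Similarly Bob's optimal q on r1 is 13/17, and the value is 0·(13/17) + (14)·(4/17) = 56/17.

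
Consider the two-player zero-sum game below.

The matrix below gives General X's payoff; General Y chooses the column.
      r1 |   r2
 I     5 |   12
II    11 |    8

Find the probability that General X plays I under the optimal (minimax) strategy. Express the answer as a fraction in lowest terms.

Row minima are 5 and 8, so General X's maximin is 8; column maxima are 11 and 12, so General Y's minimax is 11. These differ, so the equilibrium is in mixed strategies.
Let General X play I with probability p. General Y is indifferent when 5p + 11(1−p) = 12p + 8(1−p), giving p = 3/10.

3/10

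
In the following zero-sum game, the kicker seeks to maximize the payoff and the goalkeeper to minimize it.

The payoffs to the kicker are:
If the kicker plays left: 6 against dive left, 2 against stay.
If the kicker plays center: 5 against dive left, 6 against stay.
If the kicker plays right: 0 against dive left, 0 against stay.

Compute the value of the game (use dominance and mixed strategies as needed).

Row right is strictly dominated by row center, so the kicker never plays it.
The remaining 2×2 game on (left, center) × (dive left, stay) has no saddle point. Let the kicker play left with probability p; indifference gives 6p + 5(1−p) = 2p + 6(1−p), so p = 1/5.
Similarly the goalkeeper's optimal q on dive left is 4/5, and the value is 6·(4/5) + (2)·(1/5) = 26/5.

26/5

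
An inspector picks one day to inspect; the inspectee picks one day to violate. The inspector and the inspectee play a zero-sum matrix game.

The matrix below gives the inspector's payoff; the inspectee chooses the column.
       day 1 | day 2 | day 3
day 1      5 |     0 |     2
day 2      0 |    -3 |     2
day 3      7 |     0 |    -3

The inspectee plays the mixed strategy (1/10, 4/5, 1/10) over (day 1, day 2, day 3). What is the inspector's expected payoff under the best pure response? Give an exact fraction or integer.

7/10

day 1: (5)·(1/10) + (0)·(4/5) + (2)·(1/10) = 7/10.
day 2: (0)·(1/10) + (-3)·(4/5) + (2)·(1/10) = -11/5.
day 3: (7)·(1/10) + (0)·(4/5) + (-3)·(1/10) = 2/5.
The best pure response is day 1 with expected payoff 7/10.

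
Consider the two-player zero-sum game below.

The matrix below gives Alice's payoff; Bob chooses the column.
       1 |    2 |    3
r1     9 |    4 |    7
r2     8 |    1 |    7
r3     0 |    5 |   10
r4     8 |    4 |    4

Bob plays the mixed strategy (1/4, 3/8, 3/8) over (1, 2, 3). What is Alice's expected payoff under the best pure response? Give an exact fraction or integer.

r1: (9)·(1/4) + (4)·(3/8) + (7)·(3/8) = 51/8.
r2: (8)·(1/4) + (1)·(3/8) + (7)·(3/8) = 5.
r3: (0)·(1/4) + (5)·(3/8) + (10)·(3/8) = 45/8.
r4: (8)·(1/4) + (4)·(3/8) + (4)·(3/8) = 5.
The best pure response is r1 with expected payoff 51/8.

51/8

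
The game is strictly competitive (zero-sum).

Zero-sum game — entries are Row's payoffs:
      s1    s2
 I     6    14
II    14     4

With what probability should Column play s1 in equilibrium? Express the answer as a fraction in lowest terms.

Row minima are 6 and 4, so Row's maximin is 6; column maxima are 14 and 14, so Column's minimax is 14. These differ, so the equilibrium is in mixed strategies.
Let Column play s1 with probability q. Row is indifferent when 6q + 14(1−q) = 14q + 4(1−q), giving q = 5/9.

5/9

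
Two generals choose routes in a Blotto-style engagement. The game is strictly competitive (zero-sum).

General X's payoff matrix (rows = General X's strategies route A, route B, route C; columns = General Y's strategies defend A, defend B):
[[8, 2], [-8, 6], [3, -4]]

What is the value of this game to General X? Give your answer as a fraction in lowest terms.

Row route C is strictly dominated by row route A, so General X never plays it.
The remaining 2×2 game on (route A, route B) × (defend A, defend B) has no saddle point. Let General X play route A with probability p; indifference gives 8p − 8(1−p) = 2p + 6(1−p), so p = 7/10.
Similarly General Y's optimal q on defend A is 1/5, and the value is 8·(1/5) + (2)·(4/5) = 16/5.

16/5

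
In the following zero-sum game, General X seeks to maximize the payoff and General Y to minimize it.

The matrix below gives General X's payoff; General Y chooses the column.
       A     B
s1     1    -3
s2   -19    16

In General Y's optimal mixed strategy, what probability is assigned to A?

Row minima are -3 and -19, so General X's maximin is -3; column maxima are 1 and 16, so General Y's minimax is 1. These differ, so the equilibrium is in mixed strategies.
Let General Y play A with probability q. General X is indifferent when q − 3(1−q) = −19q + 16(1−q), giving q = 19/39.

19/39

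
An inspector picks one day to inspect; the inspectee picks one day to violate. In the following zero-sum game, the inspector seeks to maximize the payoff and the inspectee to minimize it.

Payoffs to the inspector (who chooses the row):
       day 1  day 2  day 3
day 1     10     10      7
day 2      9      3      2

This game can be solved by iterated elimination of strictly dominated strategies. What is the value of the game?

Column day 1 is strictly dominated by day 3 for the inspectee (7<10, 2<9); eliminate day 1.
Row day 2 is strictly dominated by row day 1 (10>3, 7>2); eliminate day 2.
Column day 2 is strictly dominated by day 3 for the inspectee (7<10); eliminate day 2.
Only (day 1, day 3) remains, with payoff 7.

7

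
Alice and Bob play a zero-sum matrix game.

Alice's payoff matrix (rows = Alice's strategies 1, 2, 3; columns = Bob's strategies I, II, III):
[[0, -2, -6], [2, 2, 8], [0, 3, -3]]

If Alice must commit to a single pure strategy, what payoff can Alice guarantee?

The worst-case payoff for each row is 1: -6, 2: 2, 3: -3.
The best of these is 2.

2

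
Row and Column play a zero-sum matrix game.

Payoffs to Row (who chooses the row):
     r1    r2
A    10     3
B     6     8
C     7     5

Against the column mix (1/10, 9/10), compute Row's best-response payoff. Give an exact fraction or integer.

A: (10)·(1/10) + (3)·(9/10) = 37/10.
B: (6)·(1/10) + (8)·(9/10) = 39/5.
C: (7)·(1/10) + (5)·(9/10) = 26/5.
The best pure response is B with expected payoff 39/5.

39/5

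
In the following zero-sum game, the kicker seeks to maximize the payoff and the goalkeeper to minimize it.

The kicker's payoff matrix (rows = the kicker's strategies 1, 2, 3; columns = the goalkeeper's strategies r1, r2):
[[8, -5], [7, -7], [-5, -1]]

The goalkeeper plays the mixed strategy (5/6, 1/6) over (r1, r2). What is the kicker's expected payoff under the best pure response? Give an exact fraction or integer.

1: (8)·(5/6) + (-5)·(1/6) = 35/6.
2: (7)·(5/6) + (-7)·(1/6) = 14/3.
3: (-5)·(5/6) + (-1)·(1/6) = -13/3.
The best pure response is 1 with expected payoff 35/6.

35/6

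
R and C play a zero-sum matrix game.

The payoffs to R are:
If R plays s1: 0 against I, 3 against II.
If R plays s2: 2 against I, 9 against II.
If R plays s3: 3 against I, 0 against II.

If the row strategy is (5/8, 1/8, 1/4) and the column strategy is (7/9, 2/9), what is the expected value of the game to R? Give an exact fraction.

Against (7/9, 2/9), each row's expected payoff is s1: 2/3; s2: 32/9; s3: 7/3.
Taking the (5/8, 1/8, 1/4)-weighted average: (5/8)·(2/3) + (1/8)·(32/9) + (1/4)·(7/3) = 13/9.

13/9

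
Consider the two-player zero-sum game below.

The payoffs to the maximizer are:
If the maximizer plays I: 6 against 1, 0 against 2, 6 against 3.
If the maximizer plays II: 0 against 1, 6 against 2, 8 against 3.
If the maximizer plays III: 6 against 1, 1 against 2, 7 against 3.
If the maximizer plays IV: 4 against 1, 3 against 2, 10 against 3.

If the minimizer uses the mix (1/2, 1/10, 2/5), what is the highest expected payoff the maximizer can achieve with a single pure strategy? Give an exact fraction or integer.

I: (6)·(1/2) + (0)·(1/10) + (6)·(2/5) = 27/5.
II: (0)·(1/2) + (6)·(1/10) + (8)·(2/5) = 19/5.
III: (6)·(1/2) + (1)·(1/10) + (7)·(2/5) = 59/10.
IV: (4)·(1/2) + (3)·(1/10) + (10)·(2/5) = 63/10.
The best pure response is IV with expected payoff 63/10.

63/10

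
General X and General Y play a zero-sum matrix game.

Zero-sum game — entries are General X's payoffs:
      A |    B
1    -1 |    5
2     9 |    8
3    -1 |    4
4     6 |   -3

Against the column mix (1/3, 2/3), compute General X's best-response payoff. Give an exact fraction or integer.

25/3

1: (-1)·(1/3) + (5)·(2/3) = 3.
2: (9)·(1/3) + (8)·(2/3) = 25/3.
3: (-1)·(1/3) + (4)·(2/3) = 7/3.
4: (6)·(1/3) + (-3)·(2/3) = 0.
The best pure response is 2 with expected payoff 25/3.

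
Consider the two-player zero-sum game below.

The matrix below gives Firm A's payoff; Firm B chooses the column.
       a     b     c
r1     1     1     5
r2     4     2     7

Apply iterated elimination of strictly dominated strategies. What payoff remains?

2

Column c is strictly dominated by a for Firm B (1<5, 4<7); eliminate c.
Row r1 is strictly dominated by row r2 (4>1, 2>1); eliminate r1.
Column a is strictly dominated by b for Firm B (2<4); eliminate a.
Only (r2, b) remains, with payoff 2.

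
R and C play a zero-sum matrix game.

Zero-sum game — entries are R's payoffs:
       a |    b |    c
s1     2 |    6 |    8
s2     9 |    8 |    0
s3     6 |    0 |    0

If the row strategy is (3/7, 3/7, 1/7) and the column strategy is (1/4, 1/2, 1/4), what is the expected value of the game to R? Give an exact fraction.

21/4

Against (1/4, 1/2, 1/4), each row's expected payoff is s1: 11/2; s2: 25/4; s3: 3/2.
Taking the (3/7, 3/7, 1/7)-weighted average: (3/7)·(11/2) + (3/7)·(25/4) + (1/7)·(3/2) = 21/4.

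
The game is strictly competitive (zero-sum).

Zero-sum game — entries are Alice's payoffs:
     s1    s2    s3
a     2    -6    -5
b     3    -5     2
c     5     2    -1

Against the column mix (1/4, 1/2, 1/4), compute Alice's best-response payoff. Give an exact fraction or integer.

2

a: (2)·(1/4) + (-6)·(1/2) + (-5)·(1/4) = -15/4.
b: (3)·(1/4) + (-5)·(1/2) + (2)·(1/4) = -5/4.
c: (5)·(1/4) + (2)·(1/2) + (-1)·(1/4) = 2.
The best pure response is c with expected payoff 2.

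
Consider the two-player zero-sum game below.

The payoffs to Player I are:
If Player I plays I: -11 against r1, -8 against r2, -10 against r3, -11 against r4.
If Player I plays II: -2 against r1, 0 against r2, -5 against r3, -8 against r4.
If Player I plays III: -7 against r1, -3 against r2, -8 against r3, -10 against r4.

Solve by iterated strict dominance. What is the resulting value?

Column r3 is strictly dominated by r4 for Player II (-11<-10, -8<-5, -10<-8); eliminate r3.
Row I is strictly dominated by row II (-2>-11, 0>-8, -8>-11); eliminate I.
Column r2 is strictly dominated by r1 for Player II (-2<0, -7<-3); eliminate r2.
Column r1 is strictly dominated by r4 for Player II (-8<-2, -10<-7); eliminate r1.
Row III is strictly dominated by row II (-8>-10); eliminate III.
Only (II, r4) remains, with payoff -8.

-8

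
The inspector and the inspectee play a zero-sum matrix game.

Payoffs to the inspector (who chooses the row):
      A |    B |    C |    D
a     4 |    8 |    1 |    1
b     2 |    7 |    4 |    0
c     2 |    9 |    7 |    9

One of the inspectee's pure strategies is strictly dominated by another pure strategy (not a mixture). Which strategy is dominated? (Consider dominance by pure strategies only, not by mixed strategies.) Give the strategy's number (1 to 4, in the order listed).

The inspectee prefers columns that give the inspector less. Compare B with A: 4 < 8, 2 < 7, 2 < 9.
So A strictly dominates B for the inspectee; B is strictly dominated.

2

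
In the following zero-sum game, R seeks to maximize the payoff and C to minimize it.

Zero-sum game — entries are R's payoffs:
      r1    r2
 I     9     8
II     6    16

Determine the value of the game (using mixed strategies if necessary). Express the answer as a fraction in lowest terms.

Row minima are 8 and 6, so R's maximin is 8; column maxima are 9 and 16, so C's minimax is 9. These differ, so the equilibrium is in mixed strategies.
Let R play I with probability p. C is indifferent when 9p + 6(1−p) = 8p + 16(1−p), giving p = 10/11.
Let C play r1 with probability q. R is indifferent when 9q + 8(1−q) = 6q + 16(1−q), giving q = 8/11.
The value is 9·(8/11) + (8)·(3/11) = 96/11.

96/11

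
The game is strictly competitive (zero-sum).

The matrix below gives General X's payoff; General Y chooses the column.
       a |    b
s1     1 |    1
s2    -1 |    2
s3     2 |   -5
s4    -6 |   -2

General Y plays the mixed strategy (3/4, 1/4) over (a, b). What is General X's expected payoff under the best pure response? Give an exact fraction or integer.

1

s1: (1)·(3/4) + (1)·(1/4) = 1.
s2: (-1)·(3/4) + (2)·(1/4) = -1/4.
s3: (2)·(3/4) + (-5)·(1/4) = 1/4.
s4: (-6)·(3/4) + (-2)·(1/4) = -5.
The best pure response is s1 with expected payoff 1.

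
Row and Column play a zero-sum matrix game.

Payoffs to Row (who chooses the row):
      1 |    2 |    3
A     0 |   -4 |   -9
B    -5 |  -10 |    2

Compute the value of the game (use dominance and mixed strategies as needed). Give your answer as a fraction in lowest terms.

Column 1 is strictly dominated by 2 for Column (it gives Row more in every row).
The remaining 2×2 game on (A, B) × (2, 3) has no saddle point. Let Row play A with probability p; indifference gives −4p − 10(1−p) = −9p + 2(1−p), so p = 12/17.
Similarly Column's optimal q on 2 is 11/17, and the value is -4·(11/17) + (-9)·(6/17) = -98/17.

-98/17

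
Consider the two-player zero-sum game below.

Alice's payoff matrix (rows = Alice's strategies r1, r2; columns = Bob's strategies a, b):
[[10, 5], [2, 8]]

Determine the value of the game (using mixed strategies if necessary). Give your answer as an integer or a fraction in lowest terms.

70/11

Row minima are 5 and 2, so Alice's maximin is 5; column maxima are 10 and 8, so Bob's minimax is 8. These differ, so the equilibrium is in mixed strategies.
Let Alice play r1 with probability p. Bob is indifferent when 10p + 2(1−p) = 5p + 8(1−p), giving p = 6/11.
Let Bob play a with probability q. Alice is indifferent when 10q + 5(1−q) = 2q + 8(1−q), giving q = 3/11.
The value is 10·(3/11) + (5)·(8/11) = 70/11.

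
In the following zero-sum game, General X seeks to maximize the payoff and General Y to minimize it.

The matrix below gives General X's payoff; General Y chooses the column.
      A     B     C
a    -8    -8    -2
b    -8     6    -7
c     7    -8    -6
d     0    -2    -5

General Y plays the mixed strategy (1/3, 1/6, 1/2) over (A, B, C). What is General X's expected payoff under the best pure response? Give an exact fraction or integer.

a: (-8)·(1/3) + (-8)·(1/6) + (-2)·(1/2) = -5.
b: (-8)·(1/3) + (6)·(1/6) + (-7)·(1/2) = -31/6.
c: (7)·(1/3) + (-8)·(1/6) + (-6)·(1/2) = -2.
d: (0)·(1/3) + (-2)·(1/6) + (-5)·(1/2) = -17/6.
The best pure response is c with expected payoff -2.

-2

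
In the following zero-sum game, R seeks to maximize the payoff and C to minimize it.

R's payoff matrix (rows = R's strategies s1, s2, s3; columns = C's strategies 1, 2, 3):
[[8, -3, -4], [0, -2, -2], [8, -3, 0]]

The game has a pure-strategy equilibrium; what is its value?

-2

Row minima: -4, -2, -3 → R's maximin is -2.
Column maxima: 8, -2, 0 → C's minimax is -2.
They coincide at (s2, 2), so the value is -2.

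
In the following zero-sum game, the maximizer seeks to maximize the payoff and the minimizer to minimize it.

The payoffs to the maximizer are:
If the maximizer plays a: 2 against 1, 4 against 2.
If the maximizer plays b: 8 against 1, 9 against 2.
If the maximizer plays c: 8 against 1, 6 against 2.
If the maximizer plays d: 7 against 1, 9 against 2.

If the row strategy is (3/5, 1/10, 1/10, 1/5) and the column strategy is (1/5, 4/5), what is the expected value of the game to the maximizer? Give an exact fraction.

Against (1/5, 4/5), each row's expected payoff is a: 18/5; b: 44/5; c: 32/5; d: 43/5.
Taking the (3/5, 1/10, 1/10, 1/5)-weighted average: (3/5)·(18/5) + (1/10)·(44/5) + (1/10)·(32/5) + (1/5)·(43/5) = 27/5.

27/5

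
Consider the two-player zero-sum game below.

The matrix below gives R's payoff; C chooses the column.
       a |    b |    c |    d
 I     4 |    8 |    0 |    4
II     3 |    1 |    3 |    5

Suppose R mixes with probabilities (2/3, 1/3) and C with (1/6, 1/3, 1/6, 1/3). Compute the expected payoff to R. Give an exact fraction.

Against (1/6, 1/3, 1/6, 1/3), each row's expected payoff is I: 14/3; II: 3.
Taking the (2/3, 1/3)-weighted average: (2/3)·(14/3) + (1/3)·(3) = 37/9.

37/9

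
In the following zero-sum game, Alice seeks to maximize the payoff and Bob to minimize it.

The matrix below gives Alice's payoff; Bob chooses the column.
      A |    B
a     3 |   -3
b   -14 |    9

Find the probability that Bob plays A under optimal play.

12/29

Row minima are -3 and -14, so Alice's maximin is -3; column maxima are 3 and 9, so Bob's minimax is 3. These differ, so the equilibrium is in mixed strategies.
Let Bob play A with probability q. Alice is indifferent when 3q − 3(1−q) = −14q + 9(1−q), giving q = 12/29.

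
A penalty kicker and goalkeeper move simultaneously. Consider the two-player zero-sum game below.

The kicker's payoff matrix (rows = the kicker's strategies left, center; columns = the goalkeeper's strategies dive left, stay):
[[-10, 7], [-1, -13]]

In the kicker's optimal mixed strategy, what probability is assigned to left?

Row minima are -10 and -13, so the kicker's maximin is -10; column maxima are -1 and 7, so the goalkeeper's minimax is -1. These differ, so the equilibrium is in mixed strategies.
Let the kicker play left with probability p. The goalkeeper is indifferent when −10p − (1−p) = 7p − 13(1−p), giving p = 12/29.

12/29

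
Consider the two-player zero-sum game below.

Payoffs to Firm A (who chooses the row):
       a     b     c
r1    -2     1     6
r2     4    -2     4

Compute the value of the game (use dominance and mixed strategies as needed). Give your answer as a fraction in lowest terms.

0

Column c is strictly dominated by b for Firm B (it gives Firm A more in every row).
The remaining 2×2 game on (r1, r2) × (a, b) has no saddle point. Let Firm A play r1 with probability p; indifference gives −2p + 4(1−p) = p − 2(1−p), so p = 2/3.
Similarly Firm B's optimal q on a is 1/3, and the value is -2·(1/3) + (1)·(2/3) = 0.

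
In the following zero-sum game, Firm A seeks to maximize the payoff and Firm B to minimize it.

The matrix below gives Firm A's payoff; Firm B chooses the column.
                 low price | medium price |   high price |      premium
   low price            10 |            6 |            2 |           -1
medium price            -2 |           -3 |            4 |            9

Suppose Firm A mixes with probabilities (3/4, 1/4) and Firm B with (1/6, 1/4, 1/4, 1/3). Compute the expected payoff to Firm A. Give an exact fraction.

155/48

Against (1/6, 1/4, 1/4, 1/3), each row's expected payoff is low price: 10/3; medium price: 35/12.
Taking the (3/4, 1/4)-weighted average: (3/4)·(10/3) + (1/4)·(35/12) = 155/48.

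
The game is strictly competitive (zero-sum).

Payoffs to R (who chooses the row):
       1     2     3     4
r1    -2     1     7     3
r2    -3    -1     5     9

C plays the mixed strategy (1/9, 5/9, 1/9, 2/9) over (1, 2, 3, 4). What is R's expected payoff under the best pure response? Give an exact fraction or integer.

16/9

r1: (-2)·(1/9) + (1)·(5/9) + (7)·(1/9) + (3)·(2/9) = 16/9.
r2: (-3)·(1/9) + (-1)·(5/9) + (5)·(1/9) + (9)·(2/9) = 5/3.
The best pure response is r1 with expected payoff 16/9.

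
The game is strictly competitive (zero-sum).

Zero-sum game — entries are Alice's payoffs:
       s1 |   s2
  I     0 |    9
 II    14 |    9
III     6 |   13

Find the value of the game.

32/3

Row I is strictly dominated by row III, so Alice never plays it.
The remaining 2×2 game on (II, III) × (s1, s2) has no saddle point. Let Alice play II with probability p; indifference gives 14p + 6(1−p) = 9p + 13(1−p), so p = 7/12.
Similarly Bob's optimal q on s1 is 1/3, and the value is 14·(1/3) + (9)·(2/3) = 32/3.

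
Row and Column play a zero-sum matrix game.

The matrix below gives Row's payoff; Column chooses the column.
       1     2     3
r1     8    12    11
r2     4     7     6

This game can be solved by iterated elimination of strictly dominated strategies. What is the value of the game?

8

Column 2 is strictly dominated by 1 for Column (8<12, 4<7); eliminate 2.
Column 3 is strictly dominated by 1 for Column (8<11, 4<6); eliminate 3.
Row r2 is strictly dominated by row r1 (8>4); eliminate r2.
Only (r1, 1) remains, with payoff 8.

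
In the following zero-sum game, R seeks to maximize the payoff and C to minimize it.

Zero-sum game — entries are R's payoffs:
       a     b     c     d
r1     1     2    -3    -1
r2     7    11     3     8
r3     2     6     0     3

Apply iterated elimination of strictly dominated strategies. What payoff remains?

Row r3 is strictly dominated by row r2 (7>2, 11>6, 3>0, 8>3); eliminate r3.
Column b is strictly dominated by a for C (1<2, 7<11); eliminate b.
Row r1 is strictly dominated by row r2 (7>1, 3>-3, 8>-1); eliminate r1.
Column d is strictly dominated by a for C (7<8); eliminate d.
Column a is strictly dominated by c for C (3<7); eliminate a.
Only (r2, c) remains, with payoff 3.

3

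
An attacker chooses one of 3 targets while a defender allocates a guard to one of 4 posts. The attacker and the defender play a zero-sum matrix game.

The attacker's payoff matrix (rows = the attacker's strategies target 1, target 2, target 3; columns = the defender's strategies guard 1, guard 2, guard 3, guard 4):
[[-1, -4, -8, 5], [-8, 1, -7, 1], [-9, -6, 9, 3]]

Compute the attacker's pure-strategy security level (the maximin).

-8

The worst-case payoff for each row is target 1: -8, target 2: -8, target 3: -9.
The best of these is -8.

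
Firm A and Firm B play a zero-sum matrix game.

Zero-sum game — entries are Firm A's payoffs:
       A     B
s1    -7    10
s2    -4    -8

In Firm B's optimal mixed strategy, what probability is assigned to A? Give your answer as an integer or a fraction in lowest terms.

Row minima are -7 and -8, so Firm A's maximin is -7; column maxima are -4 and 10, so Firm B's minimax is -4. These differ, so the equilibrium is in mixed strategies.
Let Firm B play A with probability q. Firm A is indifferent when −7q + 10(1−q) = −4q − 8(1−q), giving q = 6/7.

6/7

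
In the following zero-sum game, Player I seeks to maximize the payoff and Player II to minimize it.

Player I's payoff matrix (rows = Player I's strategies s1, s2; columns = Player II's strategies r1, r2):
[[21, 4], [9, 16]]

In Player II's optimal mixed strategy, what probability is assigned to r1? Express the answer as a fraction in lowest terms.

Row minima are 4 and 9, so Player I's maximin is 9; column maxima are 21 and 16, so Player II's minimax is 16. These differ, so the equilibrium is in mixed strategies.
Let Player II play r1 with probability q. Player I is indifferent when 21q + 4(1−q) = 9q + 16(1−q), giving q = 1/2.

1/2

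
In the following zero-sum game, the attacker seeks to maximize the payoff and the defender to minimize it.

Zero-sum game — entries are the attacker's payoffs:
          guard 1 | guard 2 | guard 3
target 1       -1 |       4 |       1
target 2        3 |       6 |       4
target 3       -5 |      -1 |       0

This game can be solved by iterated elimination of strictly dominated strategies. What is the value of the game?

Column guard 2 is strictly dominated by guard 1 for the defender (-1<4, 3<6, -5<-1); eliminate guard 2.
Row target 3 is strictly dominated by row target 1 (-1>-5, 1>0); eliminate target 3.
Column guard 3 is strictly dominated by guard 1 for the defender (-1<1, 3<4); eliminate guard 3.
Row target 1 is strictly dominated by row target 2 (3>-1); eliminate target 1.
Only (target 2, guard 1) remains, with payoff 3.

3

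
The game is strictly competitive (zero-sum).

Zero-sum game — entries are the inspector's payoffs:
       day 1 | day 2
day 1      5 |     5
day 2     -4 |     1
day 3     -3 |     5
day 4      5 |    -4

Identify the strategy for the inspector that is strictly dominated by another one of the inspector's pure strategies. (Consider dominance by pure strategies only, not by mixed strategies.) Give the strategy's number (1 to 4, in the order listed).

2

Compare day 2 with day 1: 5 > -4, 5 > 1.
So day 1 strictly dominates day 2 for the inspector; day 2 is strictly dominated.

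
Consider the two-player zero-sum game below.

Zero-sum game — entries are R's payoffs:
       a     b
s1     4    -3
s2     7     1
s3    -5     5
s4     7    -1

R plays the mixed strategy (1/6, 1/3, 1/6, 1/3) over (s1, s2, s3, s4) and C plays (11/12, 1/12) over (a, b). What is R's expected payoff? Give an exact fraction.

299/72

Against (11/12, 1/12), each row's expected payoff is s1: 41/12; s2: 13/2; s3: -25/6; s4: 19/3.
Taking the (1/6, 1/3, 1/6, 1/3)-weighted average: (1/6)·(41/12) + (1/3)·(13/2) + (1/6)·(-25/6) + (1/3)·(19/3) = 299/72.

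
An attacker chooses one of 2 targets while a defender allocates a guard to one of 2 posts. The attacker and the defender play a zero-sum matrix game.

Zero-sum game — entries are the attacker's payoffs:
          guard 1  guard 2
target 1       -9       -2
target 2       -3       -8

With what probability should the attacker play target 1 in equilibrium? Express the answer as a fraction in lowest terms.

5/12

Row minima are -9 and -8, so the attacker's maximin is -8; column maxima are -3 and -2, so the defender's minimax is -3. These differ, so the equilibrium is in mixed strategies.
Let the attacker play target 1 with probability p. The defender is indifferent when −9p − 3(1−p) = −2p − 8(1−p), giving p = 5/12.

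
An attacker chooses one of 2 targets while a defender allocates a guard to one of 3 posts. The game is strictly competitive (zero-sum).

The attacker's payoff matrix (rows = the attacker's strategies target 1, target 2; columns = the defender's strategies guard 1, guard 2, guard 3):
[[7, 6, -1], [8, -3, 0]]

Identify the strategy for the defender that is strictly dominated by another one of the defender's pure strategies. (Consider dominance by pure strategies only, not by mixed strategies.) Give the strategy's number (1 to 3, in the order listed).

The defender prefers columns that give the attacker less. Compare guard 1 with guard 2: 6 < 7, -3 < 8.
So guard 2 strictly dominates guard 1 for the defender; guard 1 is strictly dominated.

1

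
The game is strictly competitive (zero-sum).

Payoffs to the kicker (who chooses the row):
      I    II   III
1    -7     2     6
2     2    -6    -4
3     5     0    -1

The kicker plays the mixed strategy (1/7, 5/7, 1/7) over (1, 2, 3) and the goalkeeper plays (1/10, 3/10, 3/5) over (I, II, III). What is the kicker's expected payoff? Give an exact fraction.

Against (1/10, 3/10, 3/5), each row's expected payoff is 1: 7/2; 2: -4; 3: -1/10.
Taking the (1/7, 5/7, 1/7)-weighted average: (1/7)·(7/2) + (5/7)·(-4) + (1/7)·(-1/10) = -83/35.

-83/35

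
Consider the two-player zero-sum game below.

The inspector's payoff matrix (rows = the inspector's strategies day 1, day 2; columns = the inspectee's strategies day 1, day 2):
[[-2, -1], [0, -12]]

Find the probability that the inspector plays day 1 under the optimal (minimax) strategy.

12/13

Row minima are -2 and -12, so the inspector's maximin is -2; column maxima are 0 and -1, so the inspectee's minimax is -1. These differ, so the equilibrium is in mixed strategies.
Let the inspector play day 1 with probability p. The inspectee is indifferent when −2p = −p − 12(1−p), giving p = 12/13.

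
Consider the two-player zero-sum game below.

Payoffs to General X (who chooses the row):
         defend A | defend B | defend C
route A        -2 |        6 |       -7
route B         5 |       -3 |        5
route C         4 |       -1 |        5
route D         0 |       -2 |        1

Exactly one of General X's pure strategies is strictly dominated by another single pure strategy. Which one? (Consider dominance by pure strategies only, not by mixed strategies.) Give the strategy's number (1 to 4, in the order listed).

4

Compare route D with route C: 4 > 0, -1 > -2, 5 > 1.
So route C strictly dominates route D for General X; route D is strictly dominated.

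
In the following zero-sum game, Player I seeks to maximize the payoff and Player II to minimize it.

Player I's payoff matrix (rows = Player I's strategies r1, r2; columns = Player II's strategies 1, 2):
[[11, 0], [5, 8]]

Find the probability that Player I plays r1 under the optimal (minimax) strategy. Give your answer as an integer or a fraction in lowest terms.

3/14

Row minima are 0 and 5, so Player I's maximin is 5; column maxima are 11 and 8, so Player II's minimax is 8. These differ, so the equilibrium is in mixed strategies.
Let Player I play r1 with probability p. Player II is indifferent when 11p + 5(1−p) = 8(1−p), giving p = 3/14.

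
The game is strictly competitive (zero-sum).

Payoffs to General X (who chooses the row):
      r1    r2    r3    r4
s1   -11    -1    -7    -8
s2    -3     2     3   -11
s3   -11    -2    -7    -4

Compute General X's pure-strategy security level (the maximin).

-11

The worst-case payoff for each row is s1: -11, s2: -11, s3: -11.
The best of these is -11.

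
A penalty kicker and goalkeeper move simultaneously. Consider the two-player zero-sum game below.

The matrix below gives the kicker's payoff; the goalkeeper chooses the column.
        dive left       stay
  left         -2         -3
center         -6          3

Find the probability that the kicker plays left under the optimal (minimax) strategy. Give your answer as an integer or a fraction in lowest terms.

Row minima are -3 and -6, so the kicker's maximin is -3; column maxima are -2 and 3, so the goalkeeper's minimax is -2. These differ, so the equilibrium is in mixed strategies.
Let the kicker play left with probability p. The goalkeeper is indifferent when −2p − 6(1−p) = −3p + 3(1−p), giving p = 9/10.

9/10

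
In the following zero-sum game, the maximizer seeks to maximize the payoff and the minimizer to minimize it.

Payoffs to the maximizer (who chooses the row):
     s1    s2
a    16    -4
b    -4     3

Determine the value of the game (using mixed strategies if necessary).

Row minima are -4 and -4, so the maximizer's maximin is -4; column maxima are 16 and 3, so the minimizer's minimax is 3. These differ, so the equilibrium is in mixed strategies.
Let the maximizer play a with probability p. The minimizer is indifferent when 16p − 4(1−p) = −4p + 3(1−p), giving p = 7/27.
Let the minimizer play s1 with probability q. The maximizer is indifferent when 16q − 4(1−q) = −4q + 3(1−q), giving q = 7/27.
The value is 16·(7/27) + (-4)·(20/27) = 32/27.

32/27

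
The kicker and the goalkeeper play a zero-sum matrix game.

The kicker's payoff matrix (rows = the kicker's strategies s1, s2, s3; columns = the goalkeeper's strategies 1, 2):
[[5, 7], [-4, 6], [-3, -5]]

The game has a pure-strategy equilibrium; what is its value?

Row minima: 5, -4, -5 → the kicker's maximin is 5.
Column maxima: 5, 7 → the goalkeeper's minimax is 5.
They coincide at (s1, 1), so the value is 5.

5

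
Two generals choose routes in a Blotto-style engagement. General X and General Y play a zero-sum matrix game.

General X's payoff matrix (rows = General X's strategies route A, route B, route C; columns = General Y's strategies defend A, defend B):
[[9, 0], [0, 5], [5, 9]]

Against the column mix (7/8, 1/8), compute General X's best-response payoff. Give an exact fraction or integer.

route A: (9)·(7/8) + (0)·(1/8) = 63/8.
route B: (0)·(7/8) + (5)·(1/8) = 5/8.
route C: (5)·(7/8) + (9)·(1/8) = 11/2.
The best pure response is route A with expected payoff 63/8.

63/8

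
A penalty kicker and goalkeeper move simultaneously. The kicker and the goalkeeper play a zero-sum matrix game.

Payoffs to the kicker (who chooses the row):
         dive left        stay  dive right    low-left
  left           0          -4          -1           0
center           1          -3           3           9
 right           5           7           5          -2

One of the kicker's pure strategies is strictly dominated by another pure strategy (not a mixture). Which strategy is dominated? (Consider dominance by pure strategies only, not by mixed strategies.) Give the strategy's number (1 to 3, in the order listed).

1

Compare left with center: 1 > 0, -3 > -4, 3 > -1, 9 > 0.
So center strictly dominates left for the kicker; left is strictly dominated.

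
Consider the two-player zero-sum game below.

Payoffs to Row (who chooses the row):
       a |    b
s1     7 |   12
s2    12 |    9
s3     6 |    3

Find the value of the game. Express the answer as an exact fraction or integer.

81/8

Row s3 is strictly dominated by row s2, so Row never plays it.
The remaining 2×2 game on (s1, s2) × (a, b) has no saddle point. Let Row play s1 with probability p; indifference gives 7p + 12(1−p) = 12p + 9(1−p), so p = 3/8.
Similarly Column's optimal q on a is 3/8, and the value is 7·(3/8) + (12)·(5/8) = 81/8.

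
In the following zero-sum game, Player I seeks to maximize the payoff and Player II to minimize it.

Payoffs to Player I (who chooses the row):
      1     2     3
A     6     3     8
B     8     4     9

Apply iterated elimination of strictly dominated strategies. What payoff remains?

4

Row A is strictly dominated by row B (8>6, 4>3, 9>8); eliminate A.
Column 1 is strictly dominated by 2 for Player II (4<8); eliminate 1.
Column 3 is strictly dominated by 2 for Player II (4<9); eliminate 3.
Only (B, 2) remains, with payoff 4.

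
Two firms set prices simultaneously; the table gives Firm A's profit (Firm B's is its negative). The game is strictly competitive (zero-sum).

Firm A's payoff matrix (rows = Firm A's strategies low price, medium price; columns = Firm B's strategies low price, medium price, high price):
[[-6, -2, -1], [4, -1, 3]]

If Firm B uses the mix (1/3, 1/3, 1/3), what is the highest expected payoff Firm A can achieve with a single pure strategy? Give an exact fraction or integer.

2

low price: (-6)·(1/3) + (-2)·(1/3) + (-1)·(1/3) = -3.
medium price: (4)·(1/3) + (-1)·(1/3) + (3)·(1/3) = 2.
The best pure response is medium price with expected payoff 2.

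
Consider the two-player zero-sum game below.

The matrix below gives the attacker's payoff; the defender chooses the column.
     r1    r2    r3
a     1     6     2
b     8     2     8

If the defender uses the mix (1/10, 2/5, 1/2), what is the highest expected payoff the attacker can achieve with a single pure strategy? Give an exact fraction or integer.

a: (1)·(1/10) + (6)·(2/5) + (2)·(1/2) = 7/2.
b: (8)·(1/10) + (2)·(2/5) + (8)·(1/2) = 28/5.
The best pure response is b with expected payoff 28/5.

28/5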